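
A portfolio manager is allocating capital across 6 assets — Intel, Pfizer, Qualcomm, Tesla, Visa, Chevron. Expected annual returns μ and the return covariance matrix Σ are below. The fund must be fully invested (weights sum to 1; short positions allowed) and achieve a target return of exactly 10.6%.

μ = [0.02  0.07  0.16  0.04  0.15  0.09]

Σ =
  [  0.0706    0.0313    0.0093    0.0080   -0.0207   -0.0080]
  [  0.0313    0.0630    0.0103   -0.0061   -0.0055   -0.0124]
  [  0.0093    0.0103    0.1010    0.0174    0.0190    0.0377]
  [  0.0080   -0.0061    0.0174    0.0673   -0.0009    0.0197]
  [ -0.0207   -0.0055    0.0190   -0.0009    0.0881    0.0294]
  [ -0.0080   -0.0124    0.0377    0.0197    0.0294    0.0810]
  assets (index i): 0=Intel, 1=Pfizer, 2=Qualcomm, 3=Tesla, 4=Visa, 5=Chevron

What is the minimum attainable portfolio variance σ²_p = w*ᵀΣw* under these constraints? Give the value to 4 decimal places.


0.0227

p=Σ⁻¹μ = [0.0726  1.1017  1.0570  0.3883  1.5141  0.1510]
q=Σ⁻¹𝟙 = [10.8734  14.3833  -0.0907  12.6744  12.2361  8.1399]
a=μᵀp=0.503930  b=𝟙ᵀp=4.284765  c=𝟙ᵀq=58.216332  D=ac−b²=10.977766
λ₁=(c·0.106−b)/D = (58.216332·0.106−4.284765)/10.977766 = 0.171817
λ₂=(a−b·0.106)/D = (0.503930−4.284765·0.106)/10.977766 = 0.004531
w* = 0.171817·p + 0.004531·q:
  w_0 = 0.171817·0.0726 + 0.004531·10.8734 = 0.0618  (Intel)
  w_1 = 0.171817·1.1017 + 0.004531·14.3833 = 0.2545  (Pfizer)
  w_2 = 0.171817·1.0570 + 0.004531·-0.0907 = 0.1812  (Qualcomm)
  w_3 = 0.171817·0.3883 + 0.004531·12.6744 = 0.1242  (Tesla)
  w_4 = 0.171817·1.5141 + 0.004531·12.2361 = 0.3156  (Visa)
  w_5 = 0.171817·0.1510 + 0.004531·8.1399 = 0.0628  (Chevron)
Σw_i=1.0000  μᵀw=0.1060
σ²=wᵀΣw=λ₁·μ_p+λ₂ = 0.171817·0.106 + 0.004531 = 0.022744 ≈ 0.0227


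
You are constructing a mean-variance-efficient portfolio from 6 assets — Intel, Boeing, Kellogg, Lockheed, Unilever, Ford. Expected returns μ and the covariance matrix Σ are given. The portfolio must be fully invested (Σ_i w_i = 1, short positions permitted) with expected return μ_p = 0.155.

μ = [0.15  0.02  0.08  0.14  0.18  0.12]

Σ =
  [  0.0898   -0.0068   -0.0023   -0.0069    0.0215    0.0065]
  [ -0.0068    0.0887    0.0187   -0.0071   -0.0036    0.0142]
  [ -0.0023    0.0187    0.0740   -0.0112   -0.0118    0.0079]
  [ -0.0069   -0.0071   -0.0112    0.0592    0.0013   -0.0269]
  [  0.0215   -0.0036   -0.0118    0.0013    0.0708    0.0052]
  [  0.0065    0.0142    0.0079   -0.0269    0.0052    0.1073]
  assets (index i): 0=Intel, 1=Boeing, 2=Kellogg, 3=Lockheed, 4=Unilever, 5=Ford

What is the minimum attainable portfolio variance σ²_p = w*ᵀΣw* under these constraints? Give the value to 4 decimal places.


x=Σ⁻¹μ = [1.3350  0.0503  1.8328  3.5901  2.2552  1.6866]
y=Σ⁻¹𝟙 = [10.4391  9.3480  16.3629  27.7669  12.7222  12.5900]
a=μᵀx=1.458821  b=𝟙ᵀx=10.750005  c=𝟙ᵀy=89.228985  D=ac−b²=14.606528
λ₁=(c·0.155−b)/D = (89.228985·0.155−10.750005)/14.606528 = 0.210898
λ₂=(a−b·0.155)/D = (1.458821−10.750005·0.155)/14.606528 = -0.014201
w* = 0.210898·x + -0.014201·y:
  w_0 = 0.210898·1.3350 + -0.014201·10.4391 = 0.1333  (Intel)
  w_1 = 0.210898·0.0503 + -0.014201·9.3480 = -0.1221  (Boeing)
  w_2 = 0.210898·1.8328 + -0.014201·16.3629 = 0.1542  (Kellogg)
  w_3 = 0.210898·3.5901 + -0.014201·27.7669 = 0.3628  (Lockheed)
  w_4 = 0.210898·2.2552 + -0.014201·12.7222 = 0.2949  (Unilever)
  w_5 = 0.210898·1.6866 + -0.014201·12.5900 = 0.1769  (Ford)
Σw_i=1.0000  μᵀw=0.1550
σ²=wᵀΣw=λ₁·μ_p+λ₂ = 0.210898·0.155 + -0.014201 = 0.018488 ≈ 0.0185

0.0185


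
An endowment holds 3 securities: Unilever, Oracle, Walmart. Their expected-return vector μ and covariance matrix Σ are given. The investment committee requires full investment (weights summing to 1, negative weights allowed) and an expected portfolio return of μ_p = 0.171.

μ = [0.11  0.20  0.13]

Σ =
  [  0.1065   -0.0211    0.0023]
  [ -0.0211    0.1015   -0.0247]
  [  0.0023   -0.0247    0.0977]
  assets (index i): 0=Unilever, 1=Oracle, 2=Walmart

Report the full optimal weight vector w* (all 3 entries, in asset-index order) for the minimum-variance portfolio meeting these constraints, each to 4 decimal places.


0.1113  0.6175  0.2711

u=Σ⁻¹μ = [1.5398  2.7763  1.9963]
v=Σ⁻¹𝟙 = [12.2157  15.7835  13.9381]
a=μᵀu=0.984157  b=𝟙ᵀu=6.312383  c=𝟙ᵀv=41.937336  D=ac−b²=1.426728
λ₁=(c·0.171−b)/D = (41.937336·0.171−6.312383)/1.426728 = 0.602008
λ₂=(a−b·0.171)/D = (0.984157−6.312383·0.171)/1.426728 = -0.066769
w* = 0.602008·u + -0.066769·v:
  w_0 = 0.602008·1.5398 + -0.066769·12.2157 = 0.1113  (Unilever)
  w_1 = 0.602008·2.7763 + -0.066769·15.7835 = 0.6175  (Oracle)
  w_2 = 0.602008·1.9963 + -0.066769·13.9381 = 0.2711  (Walmart)
Σw_i=1.0000  μᵀw=0.1710
σ²=wᵀΣw=λ₁·μ_p+λ₂ = 0.602008·0.171 + -0.066769 = 0.036175 ≈ 0.0362


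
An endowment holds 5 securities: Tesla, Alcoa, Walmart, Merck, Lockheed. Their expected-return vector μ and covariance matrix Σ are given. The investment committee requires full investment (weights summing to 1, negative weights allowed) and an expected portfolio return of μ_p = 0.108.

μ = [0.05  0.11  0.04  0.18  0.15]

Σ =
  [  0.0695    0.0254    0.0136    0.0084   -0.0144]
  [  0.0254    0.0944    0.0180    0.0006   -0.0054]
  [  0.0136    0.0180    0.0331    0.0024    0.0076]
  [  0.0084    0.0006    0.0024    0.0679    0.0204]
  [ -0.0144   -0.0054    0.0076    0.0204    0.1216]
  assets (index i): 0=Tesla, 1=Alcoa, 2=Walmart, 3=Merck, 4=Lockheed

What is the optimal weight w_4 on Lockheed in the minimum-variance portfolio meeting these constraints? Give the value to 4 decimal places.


0.1413

x=Σ⁻¹μ = [0.1843  1.1251  0.1437  2.3417  0.9035]
y=Σ⁻¹𝟙 = [8.3979  4.3929  22.1545  11.0095  6.1816]
a=μᵀx=0.695750  b=𝟙ᵀx=4.698245  c=𝟙ᵀy=52.136401  D=ac−b²=14.200379
λ₁=(c·0.108−b)/D = (52.136401·0.108−4.698245)/14.200379 = 0.065666
λ₂=(a−b·0.108)/D = (0.695750−4.698245·0.108)/14.200379 = 0.013263
w* = 0.065666·x + 0.013263·y:
  w_0 = 0.065666·0.1843 + 0.013263·8.3979 = 0.1235  (Tesla)
  w_1 = 0.065666·1.1251 + 0.013263·4.3929 = 0.1321  (Alcoa)
  w_2 = 0.065666·0.1437 + 0.013263·22.1545 = 0.3033  (Walmart)
  w_3 = 0.065666·2.3417 + 0.013263·11.0095 = 0.2998  (Merck)
  w_4 = 0.065666·0.9035 + 0.013263·6.1816 = 0.1413  (Lockheed)
Σw_i=1.0000  μᵀw=0.1080
σ²=wᵀΣw=λ₁·μ_p+λ₂ = 0.065666·0.108 + 0.013263 = 0.020355 ≈ 0.0204


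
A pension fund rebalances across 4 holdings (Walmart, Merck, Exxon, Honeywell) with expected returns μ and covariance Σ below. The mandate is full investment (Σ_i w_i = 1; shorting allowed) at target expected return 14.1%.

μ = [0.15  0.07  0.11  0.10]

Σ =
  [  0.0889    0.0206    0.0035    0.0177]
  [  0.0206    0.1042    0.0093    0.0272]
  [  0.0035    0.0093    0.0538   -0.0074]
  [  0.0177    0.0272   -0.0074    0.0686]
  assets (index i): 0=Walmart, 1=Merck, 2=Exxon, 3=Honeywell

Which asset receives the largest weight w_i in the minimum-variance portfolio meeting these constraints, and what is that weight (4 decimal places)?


u=Σ⁻¹μ = [1.3585  -0.1577  2.1767  1.4045]
v=Σ⁻¹𝟙 = [7.0835  2.8746  19.5161  13.7151]
a=μᵀu=0.572624  b=𝟙ᵀu=4.782017  c=𝟙ᵀv=43.189203  D=ac−b²=1.863474
λ₁=(c·0.141−b)/D = (43.189203·0.141−4.782017)/1.863474 = 0.701733
λ₂=(a−b·0.141)/D = (0.572624−4.782017·0.141)/1.863474 = -0.054544
w* = 0.701733·u + -0.054544·v:
  w_0 = 0.701733·1.3585 + -0.054544·7.0835 = 0.5669  (Walmart)
  w_1 = 0.701733·-0.1577 + -0.054544·2.8746 = -0.2674  (Merck)
  w_2 = 0.701733·2.1767 + -0.054544·19.5161 = 0.4630  (Exxon)
  w_3 = 0.701733·1.4045 + -0.054544·13.7151 = 0.2375  (Honeywell)
Σw_i=1.0000  μᵀw=0.1410
σ²=wᵀΣw=λ₁·μ_p+λ₂ = 0.701733·0.141 + -0.054544 = 0.044401 ≈ 0.0444

Walmart (0.5669)


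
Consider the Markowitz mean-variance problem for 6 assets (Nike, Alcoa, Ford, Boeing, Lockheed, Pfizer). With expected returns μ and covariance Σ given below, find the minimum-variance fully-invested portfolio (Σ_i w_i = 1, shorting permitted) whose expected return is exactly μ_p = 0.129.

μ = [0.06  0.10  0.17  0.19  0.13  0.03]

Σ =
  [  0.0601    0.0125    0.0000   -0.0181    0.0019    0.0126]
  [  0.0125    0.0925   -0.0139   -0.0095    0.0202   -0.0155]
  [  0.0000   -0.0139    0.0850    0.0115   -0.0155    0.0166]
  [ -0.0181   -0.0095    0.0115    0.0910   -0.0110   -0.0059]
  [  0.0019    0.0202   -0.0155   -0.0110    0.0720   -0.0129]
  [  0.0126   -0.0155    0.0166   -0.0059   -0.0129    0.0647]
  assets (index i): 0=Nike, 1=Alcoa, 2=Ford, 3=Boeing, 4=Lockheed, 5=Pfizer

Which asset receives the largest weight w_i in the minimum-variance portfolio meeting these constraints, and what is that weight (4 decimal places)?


Boeing (0.2339)

x=Σ⁻¹μ = [1.3322  1.0564  2.1539  2.5255  2.4347  0.6204]
y=Σ⁻¹𝟙 = [15.2335  11.0840  11.2184  17.1372  18.5509  17.5278]
a=μᵀx=1.366697  b=𝟙ᵀx=10.123071  c=𝟙ᵀy=90.751934  D=ac−b²=21.553845
λ₁=(c·0.129−b)/D = (90.751934·0.129−10.123071)/21.553845 = 0.073487
λ₂=(a−b·0.129)/D = (1.366697−10.123071·0.129)/21.553845 = 0.002822
w* = 0.073487·x + 0.002822·y:
  w_0 = 0.073487·1.3322 + 0.002822·15.2335 = 0.1409  (Nike)
  w_1 = 0.073487·1.0564 + 0.002822·11.0840 = 0.1089  (Alcoa)
  w_2 = 0.073487·2.1539 + 0.002822·11.2184 = 0.1899  (Ford)
  w_3 = 0.073487·2.5255 + 0.002822·17.1372 = 0.2339  (Boeing)
  w_4 = 0.073487·2.4347 + 0.002822·18.5509 = 0.2313  (Lockheed)
  w_5 = 0.073487·0.6204 + 0.002822·17.5278 = 0.0951  (Pfizer)
Σw_i=1.0000  μᵀw=0.1290
σ²=wᵀΣw=λ₁·μ_p+λ₂ = 0.073487·0.129 + 0.002822 = 0.012302 ≈ 0.0123


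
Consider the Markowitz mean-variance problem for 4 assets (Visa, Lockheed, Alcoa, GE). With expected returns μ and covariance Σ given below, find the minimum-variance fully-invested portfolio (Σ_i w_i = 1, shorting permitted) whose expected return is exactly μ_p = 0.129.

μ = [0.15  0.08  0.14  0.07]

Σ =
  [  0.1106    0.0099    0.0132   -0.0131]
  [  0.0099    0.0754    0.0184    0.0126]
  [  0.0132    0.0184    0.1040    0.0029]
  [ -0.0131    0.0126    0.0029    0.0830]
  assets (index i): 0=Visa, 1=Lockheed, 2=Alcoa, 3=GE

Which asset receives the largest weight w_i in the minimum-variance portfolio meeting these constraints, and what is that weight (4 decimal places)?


g=Σ⁻¹μ = [1.2973  0.4722  1.0718  0.9390]
h=Σ⁻¹𝟙 = [8.9024  8.4759  6.6531  11.9341]
a=μᵀg=0.448146  b=𝟙ᵀg=3.780251  c=𝟙ᵀh=35.965475  D=ac−b²=1.827469
λ₁=(c·0.129−b)/D = (35.965475·0.129−3.780251)/1.827469 = 0.470210
λ₂=(a−b·0.129)/D = (0.448146−3.780251·0.129)/1.827469 = -0.021618
w* = 0.470210·g + -0.021618·h:
  w_0 = 0.470210·1.2973 + -0.021618·8.9024 = 0.4175  (Visa)
  w_1 = 0.470210·0.4722 + -0.021618·8.4759 = 0.0388  (Lockheed)
  w_2 = 0.470210·1.0718 + -0.021618·6.6531 = 0.3601  (Alcoa)
  w_3 = 0.470210·0.9390 + -0.021618·11.9341 = 0.1835  (GE)
Σw_i=1.0000  μᵀw=0.1290
σ²=wᵀΣw=λ₁·μ_p+λ₂ = 0.470210·0.129 + -0.021618 = 0.039039 ≈ 0.0390

Visa (0.4175)


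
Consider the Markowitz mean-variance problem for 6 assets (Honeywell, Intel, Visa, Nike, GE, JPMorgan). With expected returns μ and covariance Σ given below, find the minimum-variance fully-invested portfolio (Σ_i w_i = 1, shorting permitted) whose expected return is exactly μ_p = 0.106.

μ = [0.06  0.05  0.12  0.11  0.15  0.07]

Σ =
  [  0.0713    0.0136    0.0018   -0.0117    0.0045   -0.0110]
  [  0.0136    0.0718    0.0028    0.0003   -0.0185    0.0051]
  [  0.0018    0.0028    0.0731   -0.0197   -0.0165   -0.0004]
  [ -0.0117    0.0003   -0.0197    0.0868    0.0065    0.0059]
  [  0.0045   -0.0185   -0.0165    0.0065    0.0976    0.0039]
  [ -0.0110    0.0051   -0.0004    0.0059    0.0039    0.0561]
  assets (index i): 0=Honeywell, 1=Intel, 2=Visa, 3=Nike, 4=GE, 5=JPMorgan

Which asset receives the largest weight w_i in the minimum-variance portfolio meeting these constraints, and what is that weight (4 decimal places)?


Visa (0.2788)

g=Σ⁻¹μ = [0.9490  0.8299  2.4939  1.7430  1.9136  1.0599]
h=Σ⁻¹𝟙 = [15.5864  12.3810  20.2846  15.9938  13.5478  17.2767]
a=μᵀg=0.950663  b=𝟙ᵀg=8.989242  c=𝟙ᵀh=95.070272  D=ac−b²=9.573332
λ₁=(c·0.106−b)/D = (95.070272·0.106−8.989242)/9.573332 = 0.113671
λ₂=(a−b·0.106)/D = (0.950663−8.989242·0.106)/9.573332 = -0.000229
w* = 0.113671·g + -0.000229·h:
  w_0 = 0.113671·0.9490 + -0.000229·15.5864 = 0.1043  (Honeywell)
  w_1 = 0.113671·0.8299 + -0.000229·12.3810 = 0.0915  (Intel)
  w_2 = 0.113671·2.4939 + -0.000229·20.2846 = 0.2788  (Visa)
  w_3 = 0.113671·1.7430 + -0.000229·15.9938 = 0.1945  (Nike)
  w_4 = 0.113671·1.9136 + -0.000229·13.5478 = 0.2144  (GE)
  w_5 = 0.113671·1.0599 + -0.000229·17.2767 = 0.1165  (JPMorgan)
Σw_i=1.0000  μᵀw=0.1060
σ²=wᵀΣw=λ₁·μ_p+λ₂ = 0.113671·0.106 + -0.000229 = 0.011820 ≈ 0.0118


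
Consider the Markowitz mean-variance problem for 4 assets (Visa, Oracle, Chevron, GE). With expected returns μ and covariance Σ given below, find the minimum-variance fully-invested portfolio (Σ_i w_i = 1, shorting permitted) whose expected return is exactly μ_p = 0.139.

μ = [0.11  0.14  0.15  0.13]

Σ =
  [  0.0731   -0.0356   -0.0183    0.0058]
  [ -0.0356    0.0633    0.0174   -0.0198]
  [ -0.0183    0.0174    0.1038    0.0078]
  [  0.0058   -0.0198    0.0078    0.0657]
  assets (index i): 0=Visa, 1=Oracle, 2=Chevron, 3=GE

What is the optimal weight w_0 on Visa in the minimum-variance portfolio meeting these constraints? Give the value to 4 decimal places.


p=Σ⁻¹μ = [4.0328  5.1393  1.0658  3.0450]
q=Σ⁻¹𝟙 = [32.9187  39.7178  7.0174  23.4513]
a=μᵀp=1.718818  b=𝟙ᵀp=13.282818  c=𝟙ᵀq=103.105122  D=ac−b²=0.785648
λ₁=(c·0.139−b)/D = (103.105122·0.139−13.282818)/0.785648 = 1.334942
λ₂=(a−b·0.139)/D = (1.718818−13.282818·0.139)/0.785648 = -0.162279
w* = 1.334942·p + -0.162279·q:
  w_0 = 1.334942·4.0328 + -0.162279·32.9187 = 0.0416  (Visa)
  w_1 = 1.334942·5.1393 + -0.162279·39.7178 = 0.4152  (Oracle)
  w_2 = 1.334942·1.0658 + -0.162279·7.0174 = 0.2840  (Chevron)
  w_3 = 1.334942·3.0450 + -0.162279·23.4513 = 0.2592  (GE)
Σw_i=1.0000  μᵀw=0.1390
σ²=wᵀΣw=λ₁·μ_p+λ₂ = 1.334942·0.139 + -0.162279 = 0.023278 ≈ 0.0233

0.0416


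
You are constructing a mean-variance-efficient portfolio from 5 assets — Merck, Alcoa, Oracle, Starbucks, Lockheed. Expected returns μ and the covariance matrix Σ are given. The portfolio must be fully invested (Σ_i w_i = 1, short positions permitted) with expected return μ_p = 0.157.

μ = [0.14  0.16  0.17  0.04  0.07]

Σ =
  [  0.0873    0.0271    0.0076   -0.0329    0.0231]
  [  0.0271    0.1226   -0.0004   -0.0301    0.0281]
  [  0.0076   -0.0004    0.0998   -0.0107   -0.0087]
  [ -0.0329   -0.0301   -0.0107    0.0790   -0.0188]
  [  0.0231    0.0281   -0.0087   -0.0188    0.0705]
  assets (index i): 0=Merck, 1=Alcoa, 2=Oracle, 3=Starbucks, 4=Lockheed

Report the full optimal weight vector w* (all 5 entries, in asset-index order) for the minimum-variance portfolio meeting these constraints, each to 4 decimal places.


u=Σ⁻¹μ = [1.6394  1.2995  1.8741  2.1123  0.7323]
v=Σ⁻¹𝟙 = [13.8970  8.2816  13.2111  26.9981  15.1598]
a=μᵀu=0.891789  b=𝟙ᵀu=7.657640  c=𝟙ᵀv=77.547668  D=ac−b²=10.516747
λ₁=(c·0.157−b)/D = (77.547668·0.157−7.657640)/10.516747 = 0.429538
λ₂=(a−b·0.157)/D = (0.891789−7.657640·0.157)/10.516747 = -0.029521
w* = 0.429538·u + -0.029521·v:
  w_0 = 0.429538·1.6394 + -0.029521·13.8970 = 0.2939  (Merck)
  w_1 = 0.429538·1.2995 + -0.029521·8.2816 = 0.3137  (Alcoa)
  w_2 = 0.429538·1.8741 + -0.029521·13.2111 = 0.4150  (Oracle)
  w_3 = 0.429538·2.1123 + -0.029521·26.9981 = 0.1103  (Starbucks)
  w_4 = 0.429538·0.7323 + -0.029521·15.1598 = -0.1330  (Lockheed)
Σw_i=1.0000  μᵀw=0.1570
σ²=wᵀΣw=λ₁·μ_p+λ₂ = 0.429538·0.157 + -0.029521 = 0.037917 ≈ 0.0379

0.2939  0.3137  0.4150  0.1103  -0.1330


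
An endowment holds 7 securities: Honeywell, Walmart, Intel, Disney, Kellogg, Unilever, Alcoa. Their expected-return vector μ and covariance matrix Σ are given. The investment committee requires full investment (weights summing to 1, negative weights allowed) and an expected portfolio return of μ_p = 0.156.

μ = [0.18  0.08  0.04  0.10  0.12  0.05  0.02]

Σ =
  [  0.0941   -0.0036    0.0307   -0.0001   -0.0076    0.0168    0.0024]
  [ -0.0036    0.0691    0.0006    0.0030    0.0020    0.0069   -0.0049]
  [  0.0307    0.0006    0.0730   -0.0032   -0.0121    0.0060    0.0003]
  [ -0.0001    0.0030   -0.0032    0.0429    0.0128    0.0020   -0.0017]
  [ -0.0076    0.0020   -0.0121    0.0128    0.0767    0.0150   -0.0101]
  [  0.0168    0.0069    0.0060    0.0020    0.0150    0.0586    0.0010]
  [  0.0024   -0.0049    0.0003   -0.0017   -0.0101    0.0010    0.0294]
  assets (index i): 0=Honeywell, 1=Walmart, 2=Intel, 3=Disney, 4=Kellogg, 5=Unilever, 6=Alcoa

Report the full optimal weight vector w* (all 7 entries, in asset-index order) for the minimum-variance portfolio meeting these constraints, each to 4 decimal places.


g=Σ⁻¹μ = [2.1335  1.2855  0.0349  1.8127  1.7198  -0.4399  1.4306]
h=Σ⁻¹𝟙 = [5.7474  15.6844  14.0337  19.7491  16.4487  6.5222  42.5862]
a=μᵀg=0.882540  b=𝟙ᵀg=7.977237  c=𝟙ᵀh=120.771834  D=ac−b²=42.949637
λ₁=(c·0.156−b)/D = (120.771834·0.156−7.977237)/42.949637 = 0.252928
λ₂=(a−b·0.156)/D = (0.882540−7.977237·0.156)/42.949637 = -0.008426
w* = 0.252928·g + -0.008426·h:
  w_0 = 0.252928·2.1335 + -0.008426·5.7474 = 0.4912  (Honeywell)
  w_1 = 0.252928·1.2855 + -0.008426·15.6844 = 0.1930  (Walmart)
  w_2 = 0.252928·0.0349 + -0.008426·14.0337 = -0.1094  (Intel)
  w_3 = 0.252928·1.8127 + -0.008426·19.7491 = 0.2921  (Disney)
  w_4 = 0.252928·1.7198 + -0.008426·16.4487 = 0.2964  (Kellogg)
  w_5 = 0.252928·-0.4399 + -0.008426·6.5222 = -0.1662  (Unilever)
  w_6 = 0.252928·1.4306 + -0.008426·42.5862 = 0.0030  (Alcoa)
Σw_i=1.0000  μᵀw=0.1560
σ²=wᵀΣw=λ₁·μ_p+λ₂ = 0.252928·0.156 + -0.008426 = 0.031030 ≈ 0.0310

0.4912  0.1930  -0.1094  0.2921  0.2964  -0.1662  0.0030


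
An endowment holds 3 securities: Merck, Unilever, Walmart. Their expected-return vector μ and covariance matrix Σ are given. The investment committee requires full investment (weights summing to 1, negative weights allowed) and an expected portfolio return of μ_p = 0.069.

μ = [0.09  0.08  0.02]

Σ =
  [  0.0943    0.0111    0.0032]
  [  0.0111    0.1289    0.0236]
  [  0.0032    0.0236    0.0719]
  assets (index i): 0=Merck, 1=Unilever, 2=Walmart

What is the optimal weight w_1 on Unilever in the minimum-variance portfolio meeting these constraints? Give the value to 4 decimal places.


x=Σ⁻¹μ = [0.8896  0.5323  0.0638]
y=Σ⁻¹𝟙 = [9.6414  4.7450  11.9216]
a=μᵀx=0.123926  b=𝟙ᵀx=1.485756  c=𝟙ᵀy=26.308005  D=ac−b²=1.052771
λ₁=(c·0.069−b)/D = (26.308005·0.069−1.485756)/1.052771 = 0.312980
λ₂=(a−b·0.069)/D = (0.123926−1.485756·0.069)/1.052771 = 0.020336
w* = 0.312980·x + 0.020336·y:
  w_0 = 0.312980·0.8896 + 0.020336·9.6414 = 0.4745  (Merck)
  w_1 = 0.312980·0.5323 + 0.020336·4.7450 = 0.2631  (Unilever)
  w_2 = 0.312980·0.0638 + 0.020336·11.9216 = 0.2624  (Walmart)
Σw_i=1.0000  μᵀw=0.0690
σ²=wᵀΣw=λ₁·μ_p+λ₂ = 0.312980·0.069 + 0.020336 = 0.041931 ≈ 0.0419

0.2631


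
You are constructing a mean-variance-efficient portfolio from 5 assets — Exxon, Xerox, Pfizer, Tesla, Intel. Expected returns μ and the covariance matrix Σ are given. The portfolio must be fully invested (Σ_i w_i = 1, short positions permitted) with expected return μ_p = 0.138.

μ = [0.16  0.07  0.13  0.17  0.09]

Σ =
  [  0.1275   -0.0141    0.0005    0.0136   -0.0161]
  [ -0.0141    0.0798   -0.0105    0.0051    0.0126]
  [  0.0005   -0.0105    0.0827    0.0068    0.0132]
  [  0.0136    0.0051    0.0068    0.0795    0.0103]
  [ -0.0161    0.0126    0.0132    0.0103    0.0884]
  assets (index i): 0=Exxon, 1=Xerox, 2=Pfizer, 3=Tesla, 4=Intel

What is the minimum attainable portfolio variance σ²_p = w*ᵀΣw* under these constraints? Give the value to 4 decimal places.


0.0239

u=Σ⁻¹μ = [1.2814  1.0820  1.4571  1.6358  0.6891]
v=Σ⁻¹𝟙 = [9.5473  13.9422  11.8138  7.9557  8.3728]
a=μᵀu=0.810287  b=𝟙ᵀu=6.145339  c=𝟙ᵀv=51.631825  D=ac−b²=4.071427
λ₁=(c·0.138−b)/D = (51.631825·0.138−6.145339)/4.071427 = 0.240666
λ₂=(a−b·0.138)/D = (0.810287−6.145339·0.138)/4.071427 = -0.009277
w* = 0.240666·u + -0.009277·v:
  w_0 = 0.240666·1.2814 + -0.009277·9.5473 = 0.2198  (Exxon)
  w_1 = 0.240666·1.0820 + -0.009277·13.9422 = 0.1311  (Xerox)
  w_2 = 0.240666·1.4571 + -0.009277·11.8138 = 0.2411  (Pfizer)
  w_3 = 0.240666·1.6358 + -0.009277·7.9557 = 0.3199  (Tesla)
  w_4 = 0.240666·0.6891 + -0.009277·8.3728 = 0.0882  (Intel)
Σw_i=1.0000  μᵀw=0.1380
σ²=wᵀΣw=λ₁·μ_p+λ₂ = 0.240666·0.138 + -0.009277 = 0.023935 ≈ 0.0239


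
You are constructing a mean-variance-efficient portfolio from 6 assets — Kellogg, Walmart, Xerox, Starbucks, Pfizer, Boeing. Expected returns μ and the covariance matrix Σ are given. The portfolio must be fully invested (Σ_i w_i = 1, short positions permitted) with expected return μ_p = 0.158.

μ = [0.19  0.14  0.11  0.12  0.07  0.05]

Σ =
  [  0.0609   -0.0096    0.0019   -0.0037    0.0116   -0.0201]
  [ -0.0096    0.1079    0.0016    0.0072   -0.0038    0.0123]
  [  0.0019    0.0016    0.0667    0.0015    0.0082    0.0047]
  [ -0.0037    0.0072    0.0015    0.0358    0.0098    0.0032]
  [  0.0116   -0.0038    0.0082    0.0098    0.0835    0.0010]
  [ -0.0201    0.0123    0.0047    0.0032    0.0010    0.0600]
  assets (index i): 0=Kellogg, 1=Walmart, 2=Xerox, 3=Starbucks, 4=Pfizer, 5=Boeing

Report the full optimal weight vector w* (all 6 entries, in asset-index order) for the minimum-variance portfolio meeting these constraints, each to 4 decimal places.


0.4801  0.1448  0.1110  0.3324  -0.1088  0.0405

x=Σ⁻¹μ = [4.0667  1.2162  1.3378  3.3829  -0.2196  1.6648]
y=Σ⁻¹𝟙 = [24.8988  7.3612  11.4918  25.4242  4.4861  21.1678]
a=μᵀx=1.563911  b=𝟙ᵀx=11.448756  c=𝟙ᵀy=94.829879  D=ac−b²=17.231500
λ₁=(c·0.158−b)/D = (94.829879·0.158−11.448756)/17.231500 = 0.205111
λ₂=(a−b·0.158)/D = (1.563911−11.448756·0.158)/17.231500 = -0.014218
w* = 0.205111·x + -0.014218·y:
  w_0 = 0.205111·4.0667 + -0.014218·24.8988 = 0.4801  (Kellogg)
  w_1 = 0.205111·1.2162 + -0.014218·7.3612 = 0.1448  (Walmart)
  w_2 = 0.205111·1.3378 + -0.014218·11.4918 = 0.1110  (Xerox)
  w_3 = 0.205111·3.3829 + -0.014218·25.4242 = 0.3324  (Starbucks)
  w_4 = 0.205111·-0.2196 + -0.014218·4.4861 = -0.1088  (Pfizer)
  w_5 = 0.205111·1.6648 + -0.014218·21.1678 = 0.0405  (Boeing)
Σw_i=1.0000  μᵀw=0.1580
σ²=wᵀΣw=λ₁·μ_p+λ₂ = 0.205111·0.158 + -0.014218 = 0.018190 ≈ 0.0182


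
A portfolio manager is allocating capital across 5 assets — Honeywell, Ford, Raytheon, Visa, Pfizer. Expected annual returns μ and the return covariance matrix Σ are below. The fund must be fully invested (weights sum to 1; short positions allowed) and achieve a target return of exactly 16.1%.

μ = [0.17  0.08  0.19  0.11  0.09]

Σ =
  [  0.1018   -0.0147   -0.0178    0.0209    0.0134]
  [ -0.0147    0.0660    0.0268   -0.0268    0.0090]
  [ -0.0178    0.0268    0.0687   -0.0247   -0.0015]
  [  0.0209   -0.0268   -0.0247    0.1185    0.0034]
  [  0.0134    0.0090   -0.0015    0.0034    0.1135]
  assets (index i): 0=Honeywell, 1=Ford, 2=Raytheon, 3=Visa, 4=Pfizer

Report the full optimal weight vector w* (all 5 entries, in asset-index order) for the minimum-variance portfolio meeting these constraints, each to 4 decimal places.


g=Σ⁻¹μ = [2.0313  0.7561  3.5340  1.4634  0.4960]
h=Σ⁻¹𝟙 = [11.4254  15.6042  16.2985  13.1766  6.0450]
a=μᵀg=1.282883  b=𝟙ᵀg=8.280839  c=𝟙ᵀh=62.549687  D=ac−b²=11.671626
λ₁=(c·0.161−b)/D = (62.549687·0.161−8.280839)/11.671626 = 0.153334
λ₂=(a−b·0.161)/D = (1.282883−8.280839·0.161)/11.671626 = -0.004312
w* = 0.153334·g + -0.004312·h:
  w_0 = 0.153334·2.0313 + -0.004312·11.4254 = 0.2622  (Honeywell)
  w_1 = 0.153334·0.7561 + -0.004312·15.6042 = 0.0487  (Ford)
  w_2 = 0.153334·3.5340 + -0.004312·16.2985 = 0.4716  (Raytheon)
  w_3 = 0.153334·1.4634 + -0.004312·13.1766 = 0.1676  (Visa)
  w_4 = 0.153334·0.4960 + -0.004312·6.0450 = 0.0500  (Pfizer)
Σw_i=1.0000  μᵀw=0.1610
σ²=wᵀΣw=λ₁·μ_p+λ₂ = 0.153334·0.161 + -0.004312 = 0.020374 ≈ 0.0204

0.2622  0.0487  0.4716  0.1676  0.0500


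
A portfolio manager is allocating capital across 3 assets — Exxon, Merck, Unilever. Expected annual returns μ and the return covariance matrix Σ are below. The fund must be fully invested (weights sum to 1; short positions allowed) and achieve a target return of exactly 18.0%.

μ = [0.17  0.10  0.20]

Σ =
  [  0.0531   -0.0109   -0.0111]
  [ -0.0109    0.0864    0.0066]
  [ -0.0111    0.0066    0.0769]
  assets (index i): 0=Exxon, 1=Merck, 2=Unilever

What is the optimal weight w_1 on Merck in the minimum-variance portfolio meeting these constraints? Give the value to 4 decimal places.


0.0497

p=Σ⁻¹μ = [4.1408  1.4449  3.0745]
q=Σ⁻¹𝟙 = [24.8344  13.5286  15.4275]
a=μᵀp=1.463323  b=𝟙ᵀp=8.660208  c=𝟙ᵀq=53.790516  D=ac−b²=3.713703
λ₁=(c·0.180−b)/D = (53.790516·0.180−8.660208)/3.713703 = 0.275220
λ₂=(a−b·0.180)/D = (1.463323−8.660208·0.180)/3.713703 = -0.025719
w* = 0.275220·p + -0.025719·q:
  w_0 = 0.275220·4.1408 + -0.025719·24.8344 = 0.5009  (Exxon)
  w_1 = 0.275220·1.4449 + -0.025719·13.5286 = 0.0497  (Merck)
  w_2 = 0.275220·3.0745 + -0.025719·15.4275 = 0.4494  (Unilever)
Σw_i=1.0000  μᵀw=0.1800
σ²=wᵀΣw=λ₁·μ_p+λ₂ = 0.275220·0.180 + -0.025719 = 0.023820 ≈ 0.0238


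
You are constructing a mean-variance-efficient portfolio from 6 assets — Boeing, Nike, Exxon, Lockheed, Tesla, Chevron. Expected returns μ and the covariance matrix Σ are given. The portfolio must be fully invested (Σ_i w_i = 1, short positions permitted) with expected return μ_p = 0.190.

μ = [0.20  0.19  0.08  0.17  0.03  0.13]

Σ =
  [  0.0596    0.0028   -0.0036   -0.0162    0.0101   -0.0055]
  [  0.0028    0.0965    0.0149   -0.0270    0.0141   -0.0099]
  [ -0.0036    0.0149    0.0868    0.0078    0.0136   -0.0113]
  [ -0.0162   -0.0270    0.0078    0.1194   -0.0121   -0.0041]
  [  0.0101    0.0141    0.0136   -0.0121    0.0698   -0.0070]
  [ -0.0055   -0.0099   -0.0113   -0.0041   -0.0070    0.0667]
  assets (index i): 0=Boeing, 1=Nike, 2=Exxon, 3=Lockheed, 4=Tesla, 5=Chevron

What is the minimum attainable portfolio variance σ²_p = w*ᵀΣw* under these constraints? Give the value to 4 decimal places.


0.0165

g=Σ⁻¹μ = [4.3018  2.8003  0.7929  2.6770  -0.1476  3.0028]
h=Σ⁻¹𝟙 = [21.0801  13.1855  9.8449  15.5278  11.6461  22.5324]
a=μᵀg=2.296878  b=𝟙ᵀg=13.427168  c=𝟙ᵀh=93.816743  D=ac−b²=35.196787
λ₁=(c·0.190−b)/D = (93.816743·0.190−13.427168)/35.196787 = 0.124955
λ₂=(a−b·0.190)/D = (2.296878−13.427168·0.190)/35.196787 = -0.007225
w* = 0.124955·g + -0.007225·h:
  w_0 = 0.124955·4.3018 + -0.007225·21.0801 = 0.3852  (Boeing)
  w_1 = 0.124955·2.8003 + -0.007225·13.1855 = 0.2547  (Nike)
  w_2 = 0.124955·0.7929 + -0.007225·9.8449 = 0.0279  (Exxon)
  w_3 = 0.124955·2.6770 + -0.007225·15.5278 = 0.2223  (Lockheed)
  w_4 = 0.124955·-0.1476 + -0.007225·11.6461 = -0.1026  (Tesla)
  w_5 = 0.124955·3.0028 + -0.007225·22.5324 = 0.2124  (Chevron)
Σw_i=1.0000  μᵀw=0.1900
σ²=wᵀΣw=λ₁·μ_p+λ₂ = 0.124955·0.190 + -0.007225 = 0.016517 ≈ 0.0165


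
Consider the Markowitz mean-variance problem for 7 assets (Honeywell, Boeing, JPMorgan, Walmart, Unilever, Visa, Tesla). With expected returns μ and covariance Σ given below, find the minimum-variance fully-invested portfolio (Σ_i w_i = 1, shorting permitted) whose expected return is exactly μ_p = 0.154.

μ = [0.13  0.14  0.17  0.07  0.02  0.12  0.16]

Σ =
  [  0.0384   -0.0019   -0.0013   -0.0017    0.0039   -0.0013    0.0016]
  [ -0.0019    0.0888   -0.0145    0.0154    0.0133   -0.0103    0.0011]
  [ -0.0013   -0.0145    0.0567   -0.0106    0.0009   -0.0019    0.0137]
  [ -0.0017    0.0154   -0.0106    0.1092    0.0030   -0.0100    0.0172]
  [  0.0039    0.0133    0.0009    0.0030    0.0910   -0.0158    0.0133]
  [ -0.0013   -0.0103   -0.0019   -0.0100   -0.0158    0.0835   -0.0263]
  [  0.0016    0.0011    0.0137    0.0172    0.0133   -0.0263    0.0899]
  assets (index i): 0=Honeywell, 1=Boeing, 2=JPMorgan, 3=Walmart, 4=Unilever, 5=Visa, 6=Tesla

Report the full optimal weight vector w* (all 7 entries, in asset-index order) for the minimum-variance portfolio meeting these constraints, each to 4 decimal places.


0.2702  0.1969  0.2796  0.0159  -0.0810  0.1664  0.1519

u=Σ⁻¹μ = [3.6778  2.4013  3.4729  0.6476  -0.1751  2.4753  1.7818]
v=Σ⁻¹𝟙 = [27.2850  14.6383  21.9691  9.7295  9.2932  20.7637  9.9489]
a=μᵀu=2.028645  b=𝟙ᵀu=14.281548  c=𝟙ᵀv=113.627705  D=ac−b²=26.547622
λ₁=(c·0.154−b)/D = (113.627705·0.154−14.281548)/26.547622 = 0.121183
λ₂=(a−b·0.154)/D = (2.028645−14.281548·0.154)/26.547622 = -0.006430
w* = 0.121183·u + -0.006430·v:
  w_0 = 0.121183·3.6778 + -0.006430·27.2850 = 0.2702  (Honeywell)
  w_1 = 0.121183·2.4013 + -0.006430·14.6383 = 0.1969  (Boeing)
  w_2 = 0.121183·3.4729 + -0.006430·21.9691 = 0.2796  (JPMorgan)
  w_3 = 0.121183·0.6476 + -0.006430·9.7295 = 0.0159  (Walmart)
  w_4 = 0.121183·-0.1751 + -0.006430·9.2932 = -0.0810  (Unilever)
  w_5 = 0.121183·2.4753 + -0.006430·20.7637 = 0.1664  (Visa)
  w_6 = 0.121183·1.7818 + -0.006430·9.9489 = 0.1519  (Tesla)
Σw_i=1.0000  μᵀw=0.1540
σ²=wᵀΣw=λ₁·μ_p+λ₂ = 0.121183·0.154 + -0.006430 = 0.012232 ≈ 0.0122


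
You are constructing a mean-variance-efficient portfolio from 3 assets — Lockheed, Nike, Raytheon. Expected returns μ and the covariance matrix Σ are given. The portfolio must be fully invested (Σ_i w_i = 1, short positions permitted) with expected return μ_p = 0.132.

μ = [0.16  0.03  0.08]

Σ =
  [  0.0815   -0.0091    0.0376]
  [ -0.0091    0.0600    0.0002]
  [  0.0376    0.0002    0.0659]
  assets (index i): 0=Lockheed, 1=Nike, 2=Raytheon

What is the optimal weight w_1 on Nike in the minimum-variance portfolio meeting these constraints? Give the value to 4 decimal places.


0.2350

x=Σ⁻¹μ = [2.0283  0.8074  0.0542]
y=Σ⁻¹𝟙 = [9.9356  18.1421  9.4506]
a=μᵀx=0.353094  b=𝟙ᵀx=2.890003  c=𝟙ᵀy=37.528238  D=ac−b²=4.898889
λ₁=(c·0.132−b)/D = (37.528238·0.132−2.890003)/4.898889 = 0.421264
λ₂=(a−b·0.132)/D = (0.353094−2.890003·0.132)/4.898889 = -0.005794
w* = 0.421264·x + -0.005794·y:
  w_0 = 0.421264·2.0283 + -0.005794·9.9356 = 0.7969  (Lockheed)
  w_1 = 0.421264·0.8074 + -0.005794·18.1421 = 0.2350  (Nike)
  w_2 = 0.421264·0.0542 + -0.005794·9.4506 = -0.0319  (Raytheon)
Σw_i=1.0000  μᵀw=0.1320
σ²=wᵀΣw=λ₁·μ_p+λ₂ = 0.421264·0.132 + -0.005794 = 0.049812 ≈ 0.0498


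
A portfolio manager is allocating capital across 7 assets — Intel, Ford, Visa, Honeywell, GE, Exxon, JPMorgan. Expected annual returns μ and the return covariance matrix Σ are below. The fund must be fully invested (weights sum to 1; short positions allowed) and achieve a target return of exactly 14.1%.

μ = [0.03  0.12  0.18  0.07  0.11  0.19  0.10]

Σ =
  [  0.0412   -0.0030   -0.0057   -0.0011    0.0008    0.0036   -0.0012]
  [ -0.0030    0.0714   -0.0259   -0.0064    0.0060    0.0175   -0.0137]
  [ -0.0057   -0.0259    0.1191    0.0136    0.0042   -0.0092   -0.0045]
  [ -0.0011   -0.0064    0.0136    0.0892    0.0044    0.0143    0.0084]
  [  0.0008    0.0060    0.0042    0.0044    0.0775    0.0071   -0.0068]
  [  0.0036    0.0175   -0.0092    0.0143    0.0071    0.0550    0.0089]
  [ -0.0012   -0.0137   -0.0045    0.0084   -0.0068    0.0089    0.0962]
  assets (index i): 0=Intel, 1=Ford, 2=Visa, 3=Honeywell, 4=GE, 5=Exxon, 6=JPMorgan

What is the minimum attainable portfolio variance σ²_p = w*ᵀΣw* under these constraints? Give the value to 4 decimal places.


u=Σ⁻¹μ = [0.9527  1.9953  2.2215  -0.0149  0.9885  2.8027  1.2513]
v=Σ⁻¹𝟙 = [27.6337  21.2423  14.0542  8.1088  10.3938  6.2708  13.8688]
a=μᵀu=1.433218  b=𝟙ᵀu=10.197106  c=𝟙ᵀv=101.572413  D=ac−b²=41.594425
λ₁=(c·0.141−b)/D = (101.572413·0.141−10.197106)/41.594425 = 0.099162
λ₂=(a−b·0.141)/D = (1.433218−10.197106·0.141)/41.594425 = -0.000110
w* = 0.099162·u + -0.000110·v:
  w_0 = 0.099162·0.9527 + -0.000110·27.6337 = 0.0914  (Intel)
  w_1 = 0.099162·1.9953 + -0.000110·21.2423 = 0.1955  (Ford)
  w_2 = 0.099162·2.2215 + -0.000110·14.0542 = 0.2187  (Visa)
  w_3 = 0.099162·-0.0149 + -0.000110·8.1088 = -0.0024  (Honeywell)
  w_4 = 0.099162·0.9885 + -0.000110·10.3938 = 0.0969  (GE)
  w_5 = 0.099162·2.8027 + -0.000110·6.2708 = 0.2772  (Exxon)
  w_6 = 0.099162·1.2513 + -0.000110·13.8688 = 0.1226  (JPMorgan)
Σw_i=1.0000  μᵀw=0.1410
σ²=wᵀΣw=λ₁·μ_p+λ₂ = 0.099162·0.141 + -0.000110 = 0.013872 ≈ 0.0139

0.0139


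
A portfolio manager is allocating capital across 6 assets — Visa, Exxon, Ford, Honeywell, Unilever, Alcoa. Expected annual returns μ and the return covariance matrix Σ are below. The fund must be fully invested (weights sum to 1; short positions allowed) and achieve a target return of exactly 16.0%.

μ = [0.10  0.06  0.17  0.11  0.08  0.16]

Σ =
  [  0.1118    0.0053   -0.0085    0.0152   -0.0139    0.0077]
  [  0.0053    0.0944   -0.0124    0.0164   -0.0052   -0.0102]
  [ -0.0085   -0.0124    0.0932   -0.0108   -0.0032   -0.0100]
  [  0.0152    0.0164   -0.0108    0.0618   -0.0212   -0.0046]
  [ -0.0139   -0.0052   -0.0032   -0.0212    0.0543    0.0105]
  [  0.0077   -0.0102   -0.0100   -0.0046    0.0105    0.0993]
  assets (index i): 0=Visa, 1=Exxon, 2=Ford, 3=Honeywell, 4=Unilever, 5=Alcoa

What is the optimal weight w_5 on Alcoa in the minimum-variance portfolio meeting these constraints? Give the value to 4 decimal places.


x=Σ⁻¹μ = [0.8845  0.7668  2.6192  2.8772  2.7160  1.7313]
y=Σ⁻¹𝟙 = [9.4876  10.8151  18.1465  25.5225  30.9454  10.1833]
a=μᵀx=1.390499  b=𝟙ᵀx=11.595006  c=𝟙ᵀy=105.100434  D=ac−b²=11.697841
λ₁=(c·0.160−b)/D = (105.100434·0.160−11.595006)/11.697841 = 0.446327
λ₂=(a−b·0.160)/D = (1.390499−11.595006·0.160)/11.697841 = -0.039725
w* = 0.446327·x + -0.039725·y:
  w_0 = 0.446327·0.8845 + -0.039725·9.4876 = 0.0179  (Visa)
  w_1 = 0.446327·0.7668 + -0.039725·10.8151 = -0.0874  (Exxon)
  w_2 = 0.446327·2.6192 + -0.039725·18.1465 = 0.4481  (Ford)
  w_3 = 0.446327·2.8772 + -0.039725·25.5225 = 0.2703  (Honeywell)
  w_4 = 0.446327·2.7160 + -0.039725·30.9454 = -0.0171  (Unilever)
  w_5 = 0.446327·1.7313 + -0.039725·10.1833 = 0.3682  (Alcoa)
Σw_i=1.0000  μᵀw=0.1600
σ²=wᵀΣw=λ₁·μ_p+λ₂ = 0.446327·0.160 + -0.039725 = 0.031687 ≈ 0.0317

0.3682


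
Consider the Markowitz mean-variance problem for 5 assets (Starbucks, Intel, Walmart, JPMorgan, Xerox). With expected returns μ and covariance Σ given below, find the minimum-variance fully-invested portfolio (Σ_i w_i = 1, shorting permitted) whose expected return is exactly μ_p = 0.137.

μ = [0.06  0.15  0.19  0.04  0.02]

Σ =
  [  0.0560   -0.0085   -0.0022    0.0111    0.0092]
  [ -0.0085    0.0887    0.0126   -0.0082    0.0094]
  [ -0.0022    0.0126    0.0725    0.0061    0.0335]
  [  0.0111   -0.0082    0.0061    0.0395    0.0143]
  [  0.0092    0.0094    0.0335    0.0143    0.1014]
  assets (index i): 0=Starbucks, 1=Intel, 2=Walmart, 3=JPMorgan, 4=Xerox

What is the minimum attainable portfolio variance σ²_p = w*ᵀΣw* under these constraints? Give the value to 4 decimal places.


0.0218

g=Σ⁻¹μ = [1.4362  1.6339  2.8345  0.9275  -1.1518]
h=Σ⁻¹𝟙 = [15.7865  13.3295  9.6979  21.8192  0.9129]
a=μᵀg=0.883866  b=𝟙ᵀg=5.680245  c=𝟙ᵀh=61.546078  D=ac−b²=22.133274
λ₁=(c·0.137−b)/D = (61.546078·0.137−5.680245)/22.133274 = 0.124318
λ₂=(a−b·0.137)/D = (0.883866−5.680245·0.137)/22.133274 = 0.004774
w* = 0.124318·g + 0.004774·h:
  w_0 = 0.124318·1.4362 + 0.004774·15.7865 = 0.2539  (Starbucks)
  w_1 = 0.124318·1.6339 + 0.004774·13.3295 = 0.2668  (Intel)
  w_2 = 0.124318·2.8345 + 0.004774·9.6979 = 0.3987  (Walmart)
  w_3 = 0.124318·0.9275 + 0.004774·21.8192 = 0.2195  (JPMorgan)
  w_4 = 0.124318·-1.1518 + 0.004774·0.9129 = -0.1388  (Xerox)
Σw_i=1.0000  μᵀw=0.1370
σ²=wᵀΣw=λ₁·μ_p+λ₂ = 0.124318·0.137 + 0.004774 = 0.021806 ≈ 0.0218


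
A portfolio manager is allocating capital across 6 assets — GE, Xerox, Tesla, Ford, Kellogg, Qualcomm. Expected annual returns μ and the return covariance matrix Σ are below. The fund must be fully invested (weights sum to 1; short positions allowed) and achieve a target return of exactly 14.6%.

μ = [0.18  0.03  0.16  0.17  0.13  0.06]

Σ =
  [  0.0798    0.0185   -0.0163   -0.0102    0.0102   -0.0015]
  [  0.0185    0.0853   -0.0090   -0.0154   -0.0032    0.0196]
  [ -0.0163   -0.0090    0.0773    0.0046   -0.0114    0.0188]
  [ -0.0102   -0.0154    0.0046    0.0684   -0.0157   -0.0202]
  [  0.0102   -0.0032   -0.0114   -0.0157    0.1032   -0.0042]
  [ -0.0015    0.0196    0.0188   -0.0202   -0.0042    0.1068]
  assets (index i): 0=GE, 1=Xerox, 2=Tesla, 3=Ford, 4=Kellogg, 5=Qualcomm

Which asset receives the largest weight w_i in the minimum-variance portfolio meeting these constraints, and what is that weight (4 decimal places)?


x=Σ⁻¹μ = [2.8964  0.5229  2.6139  3.5141  1.8449  0.7836]
y=Σ⁻¹𝟙 = [14.2023  13.1239  15.7900  24.8323  14.6077  9.6459]
a=μᵀx=1.839512  b=𝟙ᵀx=12.175785  c=𝟙ᵀy=92.202185  D=ac−b²=21.357259
λ₁=(c·0.146−b)/D = (92.202185·0.146−12.175785)/21.357259 = 0.060201
λ₂=(a−b·0.146)/D = (1.839512−12.175785·0.146)/21.357259 = 0.002896
w* = 0.060201·x + 0.002896·y:
  w_0 = 0.060201·2.8964 + 0.002896·14.2023 = 0.2155  (GE)
  w_1 = 0.060201·0.5229 + 0.002896·13.1239 = 0.0695  (Xerox)
  w_2 = 0.060201·2.6139 + 0.002896·15.7900 = 0.2031  (Tesla)
  w_3 = 0.060201·3.5141 + 0.002896·24.8323 = 0.2835  (Ford)
  w_4 = 0.060201·1.8449 + 0.002896·14.6077 = 0.1534  (Kellogg)
  w_5 = 0.060201·0.7836 + 0.002896·9.6459 = 0.0751  (Qualcomm)
Σw_i=1.0000  μᵀw=0.1460
σ²=wᵀΣw=λ₁·μ_p+λ₂ = 0.060201·0.146 + 0.002896 = 0.011685 ≈ 0.0117

Ford (0.2835)


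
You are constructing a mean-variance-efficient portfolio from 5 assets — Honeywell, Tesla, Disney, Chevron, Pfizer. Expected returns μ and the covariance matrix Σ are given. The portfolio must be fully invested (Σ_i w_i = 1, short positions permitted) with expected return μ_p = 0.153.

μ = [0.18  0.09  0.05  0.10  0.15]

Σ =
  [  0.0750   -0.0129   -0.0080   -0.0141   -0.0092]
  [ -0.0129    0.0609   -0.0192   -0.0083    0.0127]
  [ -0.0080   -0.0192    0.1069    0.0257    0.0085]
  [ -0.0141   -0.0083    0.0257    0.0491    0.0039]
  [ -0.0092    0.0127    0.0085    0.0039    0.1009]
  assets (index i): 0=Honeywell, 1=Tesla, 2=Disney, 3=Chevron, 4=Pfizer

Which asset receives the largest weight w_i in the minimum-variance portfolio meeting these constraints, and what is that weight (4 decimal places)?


Honeywell (0.4671)

u=Σ⁻¹μ = [3.6376  2.5033  0.3035  3.2381  1.3525]
v=Σ⁻¹𝟙 = [24.7686  26.6882  9.0219  26.7112  7.0175]
a=μᵀu=1.421936  b=𝟙ᵀu=11.035127  c=𝟙ᵀv=94.207394  D=ac−b²=12.182851
λ₁=(c·0.153−b)/D = (94.207394·0.153−11.035127)/12.182851 = 0.277325
λ₂=(a−b·0.153)/D = (1.421936−11.035127·0.153)/12.182851 = -0.021870
w* = 0.277325·u + -0.021870·v:
  w_0 = 0.277325·3.6376 + -0.021870·24.7686 = 0.4671  (Honeywell)
  w_1 = 0.277325·2.5033 + -0.021870·26.6882 = 0.1106  (Tesla)
  w_2 = 0.277325·0.3035 + -0.021870·9.0219 = -0.1131  (Disney)
  w_3 = 0.277325·3.2381 + -0.021870·26.7112 = 0.3138  (Chevron)
  w_4 = 0.277325·1.3525 + -0.021870·7.0175 = 0.2216  (Pfizer)
Σw_i=1.0000  μᵀw=0.1530
σ²=wᵀΣw=λ₁·μ_p+λ₂ = 0.277325·0.153 + -0.021870 = 0.020561 ≈ 0.0206
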